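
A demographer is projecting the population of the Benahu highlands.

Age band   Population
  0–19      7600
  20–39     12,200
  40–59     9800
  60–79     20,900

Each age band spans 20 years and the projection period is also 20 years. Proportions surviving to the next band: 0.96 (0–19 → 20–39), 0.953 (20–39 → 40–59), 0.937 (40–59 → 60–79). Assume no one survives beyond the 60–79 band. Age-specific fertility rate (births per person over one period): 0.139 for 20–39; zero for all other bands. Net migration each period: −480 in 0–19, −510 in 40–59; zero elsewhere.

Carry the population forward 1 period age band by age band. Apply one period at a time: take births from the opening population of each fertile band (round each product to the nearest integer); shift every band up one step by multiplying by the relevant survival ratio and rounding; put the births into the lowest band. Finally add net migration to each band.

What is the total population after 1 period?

Let group 1 be 0–19 through group 4 = 60–79.
[period 1]
Births: 12200 * 0.139 = 1696
Group 2: 7600 * 0.96 = 7296
Group 3: 12200 * 0.953 = 11627
Group 4: 9800 * 0.937 = 9183
Net migration: Group 1 − 480 → 1216; Group 3 − 510 → 11117
→ [1216, 7296, 11117, 9183]
Total after period 1: 1216 + 7296 + 11117 + 9183 = 28812

28812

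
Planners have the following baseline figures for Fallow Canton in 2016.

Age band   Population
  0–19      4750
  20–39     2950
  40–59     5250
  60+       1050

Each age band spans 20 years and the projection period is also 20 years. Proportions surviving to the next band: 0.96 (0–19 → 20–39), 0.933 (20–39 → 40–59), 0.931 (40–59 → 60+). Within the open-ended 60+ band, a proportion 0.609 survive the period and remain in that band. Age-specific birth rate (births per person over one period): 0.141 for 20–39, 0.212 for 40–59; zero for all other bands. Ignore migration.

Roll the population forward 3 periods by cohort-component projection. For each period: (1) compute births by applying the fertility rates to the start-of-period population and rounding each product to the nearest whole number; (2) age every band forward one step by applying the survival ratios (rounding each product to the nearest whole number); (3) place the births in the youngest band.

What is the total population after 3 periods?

Call the groups 1 to 4, youngest first.
[period 1]
Births: 2950 * 0.141 = 416 ; 5250 * 0.212 = 1113 → total 1529
Group 2: 4750 * 0.96 = 4560
Group 3: 2950 * 0.933 = 2752
Group 4: 5250 * 0.931 + 1050 * 0.609 = 4888 + 639 = 5527
Giving 1529 / 4560 / 2752 / 5527.
[period 2]
Births: 4560 * 0.141 = 643 ; 2752 * 0.212 = 583 → total 1226
Group 2: 1529 * 0.96 = 1468
Group 3: 4560 * 0.933 = 4254
Group 4: 2752 * 0.931 + 5527 * 0.609 = 2562 + 3366 = 5928
Giving 1226 / 1468 / 4254 / 5928.
[period 3]
Births: 1468 * 0.141 = 207 ; 4254 * 0.212 = 902 → total 1109
Group 2: 1226 * 0.96 = 1177
Group 3: 1468 * 0.933 = 1370
Group 4: 4254 * 0.931 + 5928 * 0.609 = 3960 + 3610 = 7570
Giving 1109 / 1177 / 1370 / 7570.
Total after period 3: 1109 + 1177 + 1370 + 7570 = 11226

11226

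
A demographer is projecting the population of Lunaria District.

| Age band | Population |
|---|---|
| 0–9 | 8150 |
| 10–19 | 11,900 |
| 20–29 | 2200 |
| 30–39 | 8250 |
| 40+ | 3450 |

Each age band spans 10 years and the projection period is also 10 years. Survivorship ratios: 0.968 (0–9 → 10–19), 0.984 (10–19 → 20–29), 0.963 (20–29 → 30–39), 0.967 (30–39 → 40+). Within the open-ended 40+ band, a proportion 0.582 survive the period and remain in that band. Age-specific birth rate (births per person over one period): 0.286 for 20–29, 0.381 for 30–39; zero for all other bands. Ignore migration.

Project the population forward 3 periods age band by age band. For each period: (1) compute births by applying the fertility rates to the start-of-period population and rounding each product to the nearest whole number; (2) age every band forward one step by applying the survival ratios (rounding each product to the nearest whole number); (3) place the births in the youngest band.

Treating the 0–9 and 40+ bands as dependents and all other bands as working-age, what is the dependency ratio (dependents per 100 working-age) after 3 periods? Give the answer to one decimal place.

[period 1]
Births: 2200 × 0.286 = 629  |  8250 × 0.381 = 3143 ⇒ total 3772
10–19: 8150 × 0.968 = 7889
20–29: 11900 × 0.984 = 11710
30–39: 2200 × 0.963 = 2119
40+: 8250 × 0.967 + 3450 × 0.582 = 7978 + 2008 = 9986
→ [3772, 7889, 11710, 2119, 9986]
[period 2]
Births: 11710 × 0.286 = 3349  |  2119 × 0.381 = 807 ⇒ total 4156
10–19: 3772 × 0.968 = 3651
20–29: 7889 × 0.984 = 7763
30–39: 11710 × 0.963 = 11277
40+: 2119 × 0.967 + 9986 × 0.582 = 2049 + 5812 = 7861
→ [4156, 3651, 7763, 11277, 7861]
[period 3]
Births: 7763 × 0.286 = 2220  |  11277 × 0.381 = 4297 ⇒ total 6517
10–19: 4156 × 0.968 = 4023
20–29: 3651 × 0.984 = 3593
30–39: 7763 × 0.963 = 7476
40+: 11277 × 0.967 + 7861 × 0.582 = 10905 + 4575 = 15480
→ [6517, 4023, 3593, 7476, 15480]
Dependents (band 0–9 + band 40+) = 6517 + 15480 = 21997; working-age = 15092; ratio = 21997/15092 × 100 = 145.8

145.8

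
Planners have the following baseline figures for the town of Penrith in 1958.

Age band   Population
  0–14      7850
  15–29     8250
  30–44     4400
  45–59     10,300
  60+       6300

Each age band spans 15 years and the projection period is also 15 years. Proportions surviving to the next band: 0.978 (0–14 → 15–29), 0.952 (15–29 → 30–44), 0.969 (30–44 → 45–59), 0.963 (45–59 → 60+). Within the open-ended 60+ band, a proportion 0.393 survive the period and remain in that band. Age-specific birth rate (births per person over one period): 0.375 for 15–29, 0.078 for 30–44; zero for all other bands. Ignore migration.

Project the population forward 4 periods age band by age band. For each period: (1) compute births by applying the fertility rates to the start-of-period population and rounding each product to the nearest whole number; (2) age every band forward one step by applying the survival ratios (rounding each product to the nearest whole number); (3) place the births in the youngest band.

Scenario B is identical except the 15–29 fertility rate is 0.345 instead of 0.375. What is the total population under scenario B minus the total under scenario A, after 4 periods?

Period 1.
Births: 8250 * 0.375 = 3094  |  4400 * 0.078 = 343 ⇒ total 3437
15–29: 7850 * 0.978 = 7677
30–44: 8250 * 0.952 = 7854
45–59: 4400 * 0.969 = 4264
60+: 10300 * 0.963 + 6300 * 0.393 = 9919 + 2476 = 12395
→ [3437, 7677, 7854, 4264, 12395]
Period 2.
Births: 7677 * 0.375 = 2879  |  7854 * 0.078 = 613 ⇒ total 3492
15–29: 3437 * 0.978 = 3361
30–44: 7677 * 0.952 = 7309
45–59: 7854 * 0.969 = 7611
60+: 4264 * 0.963 + 12395 * 0.393 = 4106 + 4871 = 8977
→ [3492, 3361, 7309, 7611, 8977]
Period 3.
Births: 3361 * 0.375 = 1260  |  7309 * 0.078 = 570 ⇒ total 1830
15–29: 3492 * 0.978 = 3415
30–44: 3361 * 0.952 = 3200
45–59: 7309 * 0.969 = 7082
60+: 7611 * 0.963 + 8977 * 0.393 = 7329 + 3528 = 10857
→ [1830, 3415, 3200, 7082, 10857]
Period 4.
Births: 3415 * 0.375 = 1281  |  3200 * 0.078 = 250 ⇒ total 1531
15–29: 1830 * 0.978 = 1790
30–44: 3415 * 0.952 = 3251
45–59: 3200 * 0.969 = 3101
60+: 7082 * 0.963 + 10857 * 0.393 = 6820 + 4267 = 11087
→ [1531, 1790, 3251, 3101, 11087]
Scenario A total after 4 periods: 20760
Scenario B projection —
Period 1.
Births: 8250 * 0.345 = 2846  |  4400 * 0.078 = 343 ⇒ total 3189
15–29: 7850 * 0.978 = 7677
30–44: 8250 * 0.952 = 7854
45–59: 4400 * 0.969 = 4264
60+: 10300 * 0.963 + 6300 * 0.393 = 9919 + 2476 = 12395
→ [3189, 7677, 7854, 4264, 12395]
Period 2.
Births: 7677 * 0.345 = 2649  |  7854 * 0.078 = 613 ⇒ total 3262
15–29: 3189 * 0.978 = 3119
30–44: 7677 * 0.952 = 7309
45–59: 7854 * 0.969 = 7611
60+: 4264 * 0.963 + 12395 * 0.393 = 4106 + 4871 = 8977
→ [3262, 3119, 7309, 7611, 8977]
Period 3.
Births: 3119 * 0.345 = 1076  |  7309 * 0.078 = 570 ⇒ total 1646
15–29: 3262 * 0.978 = 3190
30–44: 3119 * 0.952 = 2969
45–59: 7309 * 0.969 = 7082
60+: 7611 * 0.963 + 8977 * 0.393 = 7329 + 3528 = 10857
→ [1646, 3190, 2969, 7082, 10857]
Period 4.
Births: 3190 * 0.345 = 1101  |  2969 * 0.078 = 232 ⇒ total 1333
15–29: 1646 * 0.978 = 1610
30–44: 3190 * 0.952 = 3037
45–59: 2969 * 0.969 = 2877
60+: 7082 * 0.963 + 10857 * 0.393 = 6820 + 4267 = 11087
→ [1333, 1610, 3037, 2877, 11087]
Scenario B total after 4 periods: 19944
Difference B − A = 19944 − 20760 = -816

-816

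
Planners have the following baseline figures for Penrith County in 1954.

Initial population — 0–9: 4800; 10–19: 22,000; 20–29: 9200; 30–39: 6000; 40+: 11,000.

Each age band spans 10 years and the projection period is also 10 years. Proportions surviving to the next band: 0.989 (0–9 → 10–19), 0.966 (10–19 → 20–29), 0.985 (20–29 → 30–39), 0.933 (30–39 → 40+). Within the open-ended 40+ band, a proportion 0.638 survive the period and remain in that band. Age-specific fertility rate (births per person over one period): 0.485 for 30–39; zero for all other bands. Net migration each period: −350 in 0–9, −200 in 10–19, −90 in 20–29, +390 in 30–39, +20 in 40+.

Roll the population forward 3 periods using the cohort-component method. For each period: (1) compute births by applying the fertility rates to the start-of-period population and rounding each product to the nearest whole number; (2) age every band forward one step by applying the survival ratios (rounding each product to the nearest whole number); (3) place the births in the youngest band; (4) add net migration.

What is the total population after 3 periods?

[period 1]
Births: 6000 × 0.485 = 2910
10–19: 4800 × 0.989 = 4747
20–29: 22000 × 0.966 = 21252
30–39: 9200 × 0.985 = 9062
40+: 6000 × 0.933 + 11000 × 0.638 = 5598 + 7018 = 12616
Net migration: 0–9 − 350 → 2560; 10–19 − 200 → 4547; 20–29 − 90 → 21162; 30–39 + 390 → 9452; 40+ + 20 → 12636
Giving 2560 / 4547 / 21162 / 9452 / 12636.
[period 2]
Births: 9452 × 0.485 = 4584
10–19: 2560 × 0.989 = 2532
20–29: 4547 × 0.966 = 4392
30–39: 21162 × 0.985 = 20845
40+: 9452 × 0.933 + 12636 × 0.638 = 8819 + 8062 = 16881
Net migration: 0–9 − 350 → 4234; 10–19 − 200 → 2332; 20–29 − 90 → 4302; 30–39 + 390 → 21235; 40+ + 20 → 16901
Giving 4234 / 2332 / 4302 / 21235 / 16901.
[period 3]
Births: 21235 × 0.485 = 10299
10–19: 4234 × 0.989 = 4187
20–29: 2332 × 0.966 = 2253
30–39: 4302 × 0.985 = 4237
40+: 21235 × 0.933 + 16901 × 0.638 = 19812 + 10783 = 30595
Net migration: 0–9 − 350 → 9949; 10–19 − 200 → 3987; 20–29 − 90 → 2163; 30–39 + 390 → 4627; 40+ + 20 → 30615
Giving 9949 / 3987 / 2163 / 4627 / 30615.
Total after period 3: 9949 + 3987 + 2163 + 4627 + 30615 = 51341

51341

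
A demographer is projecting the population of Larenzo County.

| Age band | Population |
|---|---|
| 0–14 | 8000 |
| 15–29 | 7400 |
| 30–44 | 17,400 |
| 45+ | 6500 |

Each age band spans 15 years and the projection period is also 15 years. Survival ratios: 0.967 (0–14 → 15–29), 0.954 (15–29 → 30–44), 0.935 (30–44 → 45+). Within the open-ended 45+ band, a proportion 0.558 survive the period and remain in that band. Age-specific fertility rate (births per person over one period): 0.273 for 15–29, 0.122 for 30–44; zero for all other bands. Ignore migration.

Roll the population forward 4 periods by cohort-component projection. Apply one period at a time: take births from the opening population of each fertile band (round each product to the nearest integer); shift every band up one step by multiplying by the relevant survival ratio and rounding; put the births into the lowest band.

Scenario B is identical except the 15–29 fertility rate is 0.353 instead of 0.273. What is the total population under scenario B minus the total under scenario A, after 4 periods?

2093

(Groups numbered youngest = 1 to oldest = 4.)
Period 1.
Births: 7400 × 0.273 = 2020 ; 17400 × 0.122 = 2123 ⇒ total 4143
Group 2: 8000 × 0.967 = 7736
Group 3: 7400 × 0.954 = 7060
Group 4: 17400 × 0.935 + 6500 × 0.558 = 16269 + 3627 = 19896
→ [4143, 7736, 7060, 19896]
Period 2.
Births: 7736 × 0.273 = 2112 ; 7060 × 0.122 = 861 ⇒ total 2973
Group 2: 4143 × 0.967 = 4006
Group 3: 7736 × 0.954 = 7380
Group 4: 7060 × 0.935 + 19896 × 0.558 = 6601 + 11102 = 17703
→ [2973, 4006, 7380, 17703]
Period 3.
Births: 4006 × 0.273 = 1094 ; 7380 × 0.122 = 900 ⇒ total 1994
Group 2: 2973 × 0.967 = 2875
Group 3: 4006 × 0.954 = 3822
Group 4: 7380 × 0.935 + 17703 × 0.558 = 6900 + 9878 = 16778
→ [1994, 2875, 3822, 16778]
Period 4.
Births: 2875 × 0.273 = 785 ; 3822 × 0.122 = 466 ⇒ total 1251
Group 2: 1994 × 0.967 = 1928
Group 3: 2875 × 0.954 = 2743
Group 4: 3822 × 0.935 + 16778 × 0.558 = 3574 + 9362 = 12936
→ [1251, 1928, 2743, 12936]
Scenario A total after 4 periods: 18858
Scenario B projection —
Period 1.
Births: 7400 × 0.353 = 2612 ; 17400 × 0.122 = 2123 ⇒ total 4735
Group 2: 8000 × 0.967 = 7736
Group 3: 7400 × 0.954 = 7060
Group 4: 17400 × 0.935 + 6500 × 0.558 = 16269 + 3627 = 19896
→ [4735, 7736, 7060, 19896]
Period 2.
Births: 7736 × 0.353 = 2731 ; 7060 × 0.122 = 861 ⇒ total 3592
Group 2: 4735 × 0.967 = 4579
Group 3: 7736 × 0.954 = 7380
Group 4: 7060 × 0.935 + 19896 × 0.558 = 6601 + 11102 = 17703
→ [3592, 4579, 7380, 17703]
Period 3.
Births: 4579 × 0.353 = 1616 ; 7380 × 0.122 = 900 ⇒ total 2516
Group 2: 3592 × 0.967 = 3473
Group 3: 4579 × 0.954 = 4368
Group 4: 7380 × 0.935 + 17703 × 0.558 = 6900 + 9878 = 16778
→ [2516, 3473, 4368, 16778]
Period 4.
Births: 3473 × 0.353 = 1226 ; 4368 × 0.122 = 533 ⇒ total 1759
Group 2: 2516 × 0.967 = 2433
Group 3: 3473 × 0.954 = 3313
Group 4: 4368 × 0.935 + 16778 × 0.558 = 4084 + 9362 = 13446
→ [1759, 2433, 3313, 13446]
Scenario B total after 4 periods: 20951
Difference B − A = 20951 − 18858 = 2093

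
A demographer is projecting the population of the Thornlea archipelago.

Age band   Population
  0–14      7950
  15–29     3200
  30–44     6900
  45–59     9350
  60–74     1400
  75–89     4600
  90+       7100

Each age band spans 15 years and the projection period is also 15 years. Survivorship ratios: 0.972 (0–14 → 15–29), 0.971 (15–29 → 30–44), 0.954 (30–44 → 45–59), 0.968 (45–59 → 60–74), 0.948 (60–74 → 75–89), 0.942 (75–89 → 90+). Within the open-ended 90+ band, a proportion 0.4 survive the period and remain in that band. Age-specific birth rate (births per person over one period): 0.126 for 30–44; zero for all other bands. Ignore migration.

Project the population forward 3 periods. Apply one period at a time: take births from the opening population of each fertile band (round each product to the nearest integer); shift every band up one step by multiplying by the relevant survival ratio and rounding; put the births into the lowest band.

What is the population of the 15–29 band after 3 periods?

380

Numbering the bands 1..7 from youngest to oldest:
Period 1:
Births: 6900 × 0.126 = 869
Band 2: 7950 × 0.972 = 7727
Band 3: 3200 × 0.971 = 3107
Band 4: 6900 × 0.954 = 6583
Band 5: 9350 × 0.968 = 9051
Band 6: 1400 × 0.948 = 1327
Band 7: 4600 × 0.942 + 7100 × 0.4 = 4333 + 2840 = 7173
→ [869, 7727, 3107, 6583, 9051, 1327, 7173]
Period 2:
Births: 3107 × 0.126 = 391
Band 2: 869 × 0.972 = 845
Band 3: 7727 × 0.971 = 7503
Band 4: 3107 × 0.954 = 2964
Band 5: 6583 × 0.968 = 6372
Band 6: 9051 × 0.948 = 8580
Band 7: 1327 × 0.942 + 7173 × 0.4 = 1250 + 2869 = 4119
→ [391, 845, 7503, 2964, 6372, 8580, 4119]
Period 3:
Births: 7503 × 0.126 = 945
Band 2: 391 × 0.972 = 380
Band 3: 845 × 0.971 = 820
Band 4: 7503 × 0.954 = 7158
Band 5: 2964 × 0.968 = 2869
Band 6: 6372 × 0.948 = 6041
Band 7: 8580 × 0.942 + 4119 × 0.4 = 8082 + 1648 = 9730
→ [945, 380, 820, 7158, 2869, 6041, 9730]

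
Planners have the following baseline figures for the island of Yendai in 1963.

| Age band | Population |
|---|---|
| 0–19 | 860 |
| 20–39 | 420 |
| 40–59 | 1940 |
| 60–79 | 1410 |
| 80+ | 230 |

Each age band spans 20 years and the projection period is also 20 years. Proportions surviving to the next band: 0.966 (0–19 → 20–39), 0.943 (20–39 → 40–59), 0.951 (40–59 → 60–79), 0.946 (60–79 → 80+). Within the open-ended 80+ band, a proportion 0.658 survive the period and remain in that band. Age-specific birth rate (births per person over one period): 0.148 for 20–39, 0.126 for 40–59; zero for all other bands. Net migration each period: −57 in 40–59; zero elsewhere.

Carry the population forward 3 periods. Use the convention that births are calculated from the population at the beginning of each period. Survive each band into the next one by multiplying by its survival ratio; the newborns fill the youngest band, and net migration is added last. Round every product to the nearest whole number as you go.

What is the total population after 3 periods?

3305

— Period 1 —
Births: 420 × 0.148 = 62  |  1940 × 0.126 = 244 → total 306
20–39: 860 × 0.966 = 831
40–59: 420 × 0.943 = 396
60–79: 1940 × 0.951 = 1845
80+: 1410 × 0.946 + 230 × 0.658 = 1334 + 151 = 1485
Net migration: 40–59 − 57 → 339
→ [306, 831, 339, 1845, 1485]
— Period 2 —
Births: 831 × 0.148 = 123  |  339 × 0.126 = 43 → total 166
20–39: 306 × 0.966 = 296
40–59: 831 × 0.943 = 784
60–79: 339 × 0.951 = 322
80+: 1845 × 0.946 + 1485 × 0.658 = 1745 + 977 = 2722
Net migration: 40–59 − 57 → 727
→ [166, 296, 727, 322, 2722]
— Period 3 —
Births: 296 × 0.148 = 44  |  727 × 0.126 = 92 → total 136
20–39: 166 × 0.966 = 160
40–59: 296 × 0.943 = 279
60–79: 727 × 0.951 = 691
80+: 322 × 0.946 + 2722 × 0.658 = 305 + 1791 = 2096
Net migration: 40–59 − 57 → 222
→ [136, 160, 222, 691, 2096]
Total after period 3: 136 + 160 + 222 + 691 + 2096 = 3305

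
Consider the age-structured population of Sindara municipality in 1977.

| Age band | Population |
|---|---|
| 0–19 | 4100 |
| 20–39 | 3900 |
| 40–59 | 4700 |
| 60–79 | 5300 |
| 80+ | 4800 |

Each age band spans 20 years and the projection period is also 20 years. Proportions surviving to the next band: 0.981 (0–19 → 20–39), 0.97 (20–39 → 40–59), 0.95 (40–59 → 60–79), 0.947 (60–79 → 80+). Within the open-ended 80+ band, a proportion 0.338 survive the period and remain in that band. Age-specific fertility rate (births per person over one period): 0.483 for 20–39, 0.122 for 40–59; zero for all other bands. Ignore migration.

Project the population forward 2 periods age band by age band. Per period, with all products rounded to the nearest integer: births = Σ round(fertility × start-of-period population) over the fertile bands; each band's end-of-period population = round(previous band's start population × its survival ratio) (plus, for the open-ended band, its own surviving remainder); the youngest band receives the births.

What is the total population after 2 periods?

After projecting period 1:
Births: 3900 × 0.483 = 1884 ; 4700 × 0.122 = 573 → 2457
20–39: 4100 × 0.981 = 4022
40–59: 3900 × 0.97 = 3783
60–79: 4700 × 0.95 = 4465
80+: 5300 × 0.947 + 4800 × 0.338 = 5019 + 1622 = 6641
→ [2457, 4022, 3783, 4465, 6641]
After projecting period 2:
Births: 4022 × 0.483 = 1943 ; 3783 × 0.122 = 462 → 2405
20–39: 2457 × 0.981 = 2410
40–59: 4022 × 0.97 = 3901
60–79: 3783 × 0.95 = 3594
80+: 4465 × 0.947 + 6641 × 0.338 = 4228 + 2245 = 6473
→ [2405, 2410, 3901, 3594, 6473]
Total after period 2: 2405 + 2410 + 3901 + 3594 + 6473 = 18783

18783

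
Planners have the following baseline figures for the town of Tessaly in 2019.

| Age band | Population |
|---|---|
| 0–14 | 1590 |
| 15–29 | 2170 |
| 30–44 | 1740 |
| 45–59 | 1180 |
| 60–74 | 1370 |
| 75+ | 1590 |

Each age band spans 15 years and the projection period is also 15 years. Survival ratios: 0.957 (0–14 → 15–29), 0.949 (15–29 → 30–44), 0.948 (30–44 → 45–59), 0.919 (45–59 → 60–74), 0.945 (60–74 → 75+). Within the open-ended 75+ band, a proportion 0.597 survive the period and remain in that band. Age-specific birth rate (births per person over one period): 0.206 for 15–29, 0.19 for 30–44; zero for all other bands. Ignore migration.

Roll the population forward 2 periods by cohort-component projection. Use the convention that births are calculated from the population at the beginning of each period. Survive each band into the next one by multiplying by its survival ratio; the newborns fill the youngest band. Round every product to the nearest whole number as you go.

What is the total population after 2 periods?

8726

Numbering the bands 1..6 from youngest to oldest:
[period 1]
Births: 2170 * 0.206 = 447 ; 1740 * 0.19 = 331 ⇒ total 778
Band 2: 1590 * 0.957 = 1522
Band 3: 2170 * 0.949 = 2059
Band 4: 1740 * 0.948 = 1650
Band 5: 1180 * 0.919 = 1084
Band 6: 1370 * 0.945 + 1590 * 0.597 = 1295 + 949 = 2244
End of period: [778, 1522, 2059, 1650, 1084, 2244]
[period 2]
Births: 1522 * 0.206 = 314 ; 2059 * 0.19 = 391 ⇒ total 705
Band 2: 778 * 0.957 = 745
Band 3: 1522 * 0.949 = 1444
Band 4: 2059 * 0.948 = 1952
Band 5: 1650 * 0.919 = 1516
Band 6: 1084 * 0.945 + 2244 * 0.597 = 1024 + 1340 = 2364
End of period: [705, 745, 1444, 1952, 1516, 2364]
Total after period 2: 705 + 745 + 1444 + 1952 + 1516 + 2364 = 8726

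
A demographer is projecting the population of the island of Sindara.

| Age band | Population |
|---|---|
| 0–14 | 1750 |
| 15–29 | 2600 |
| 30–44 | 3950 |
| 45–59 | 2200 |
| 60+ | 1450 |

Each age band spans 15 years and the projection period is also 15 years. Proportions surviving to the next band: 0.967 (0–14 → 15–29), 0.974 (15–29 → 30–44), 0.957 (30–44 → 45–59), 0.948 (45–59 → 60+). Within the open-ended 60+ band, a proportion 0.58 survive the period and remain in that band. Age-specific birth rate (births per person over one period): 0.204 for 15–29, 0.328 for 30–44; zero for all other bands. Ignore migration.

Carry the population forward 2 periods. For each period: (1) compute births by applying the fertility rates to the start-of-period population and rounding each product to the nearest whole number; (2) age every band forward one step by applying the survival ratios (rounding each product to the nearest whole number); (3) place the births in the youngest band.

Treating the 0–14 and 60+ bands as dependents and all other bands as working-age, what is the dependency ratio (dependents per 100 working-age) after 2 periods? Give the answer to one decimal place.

Period 1:
Births: 2600 * 0.204 = 530 ; 3950 * 0.328 = 1296 — total 1826
15–29: 1750 * 0.967 = 1692
30–44: 2600 * 0.974 = 2532
45–59: 3950 * 0.957 = 3780
60+: 2200 * 0.948 + 1450 * 0.58 = 2086 + 841 = 2927
Giving 1826 / 1692 / 2532 / 3780 / 2927.
Period 2:
Births: 1692 * 0.204 = 345 ; 2532 * 0.328 = 830 — total 1175
15–29: 1826 * 0.967 = 1766
30–44: 1692 * 0.974 = 1648
45–59: 2532 * 0.957 = 2423
60+: 3780 * 0.948 + 2927 * 0.58 = 3583 + 1698 = 5281
Giving 1175 / 1766 / 1648 / 2423 / 5281.
Dependents (band 0–14 + band 60+) = 1175 + 5281 = 6456; working-age = 5837; ratio = 6456/5837 × 100 = 110.6

110.6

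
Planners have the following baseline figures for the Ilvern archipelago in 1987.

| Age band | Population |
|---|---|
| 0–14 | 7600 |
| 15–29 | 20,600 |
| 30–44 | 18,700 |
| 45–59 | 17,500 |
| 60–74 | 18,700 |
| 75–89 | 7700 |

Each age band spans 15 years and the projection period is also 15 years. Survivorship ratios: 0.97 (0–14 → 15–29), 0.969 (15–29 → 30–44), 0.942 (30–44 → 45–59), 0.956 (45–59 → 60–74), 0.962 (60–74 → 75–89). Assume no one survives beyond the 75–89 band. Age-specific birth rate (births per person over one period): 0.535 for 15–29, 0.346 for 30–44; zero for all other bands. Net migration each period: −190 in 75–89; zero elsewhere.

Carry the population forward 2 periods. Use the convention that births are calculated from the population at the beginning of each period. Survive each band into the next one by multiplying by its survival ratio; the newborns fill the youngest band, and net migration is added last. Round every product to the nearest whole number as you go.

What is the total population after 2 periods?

Call the bands 1 to 6, youngest first.
After projecting period 1:
Births: 20600 × 0.535 = 11021, 18700 × 0.346 = 6470 ⇒ total 17491
Band 2: 7600 × 0.97 = 7372
Band 3: 20600 × 0.969 = 19961
Band 4: 18700 × 0.942 = 17615
Band 5: 17500 × 0.956 = 16730
Band 6: 18700 × 0.962 = 17989
Net migration: Band 6 − 190 → 17799
→ [17491, 7372, 19961, 17615, 16730, 17799]
After projecting period 2:
Births: 7372 × 0.535 = 3944, 19961 × 0.346 = 6907 ⇒ total 10851
Band 2: 17491 × 0.97 = 16966
Band 3: 7372 × 0.969 = 7143
Band 4: 19961 × 0.942 = 18803
Band 5: 17615 × 0.956 = 16840
Band 6: 16730 × 0.962 = 16094
Net migration: Band 6 − 190 → 15904
→ [10851, 16966, 7143, 18803, 16840, 15904]
Total after period 2: 10851 + 16966 + 7143 + 18803 + 16840 + 15904 = 86507

86507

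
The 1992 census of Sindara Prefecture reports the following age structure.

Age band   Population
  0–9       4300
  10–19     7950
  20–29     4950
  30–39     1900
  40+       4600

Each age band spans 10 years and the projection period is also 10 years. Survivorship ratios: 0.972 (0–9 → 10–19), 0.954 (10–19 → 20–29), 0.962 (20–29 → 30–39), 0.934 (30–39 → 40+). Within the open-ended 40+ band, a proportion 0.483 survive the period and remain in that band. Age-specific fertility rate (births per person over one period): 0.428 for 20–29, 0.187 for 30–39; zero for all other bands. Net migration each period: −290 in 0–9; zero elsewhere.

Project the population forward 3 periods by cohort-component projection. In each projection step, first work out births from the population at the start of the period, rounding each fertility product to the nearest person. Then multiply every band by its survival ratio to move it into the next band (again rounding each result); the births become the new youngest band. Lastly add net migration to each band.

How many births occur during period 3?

3071

Period 1:
Births: 4950 × 0.428 = 2119  |  1900 × 0.187 = 355 — total 2474
10–19: 4300 × 0.972 = 4180
20–29: 7950 × 0.954 = 7584
30–39: 4950 × 0.962 = 4762
40+: 1900 × 0.934 + 4600 × 0.483 = 1775 + 2222 = 3997
Net migration: 0–9 − 290 → 2184
Population now: 0–9=2184, 10–19=4180, 20–29=7584, 30–39=4762, 40+=3997
Period 2:
Births: 7584 × 0.428 = 3246  |  4762 × 0.187 = 890 — total 4136
10–19: 2184 × 0.972 = 2123
20–29: 4180 × 0.954 = 3988
30–39: 7584 × 0.962 = 7296
40+: 4762 × 0.934 + 3997 × 0.483 = 4448 + 1931 = 6379
Net migration: 0–9 − 290 → 3846
Population now: 0–9=3846, 10–19=2123, 20–29=3988, 30–39=7296, 40+=6379
Period 3:
Births: 3988 × 0.428 = 1707  |  7296 × 0.187 = 1364 — total 3071
10–19: 3846 × 0.972 = 3738
20–29: 2123 × 0.954 = 2025
30–39: 3988 × 0.962 = 3836
40+: 7296 × 0.934 + 6379 × 0.483 = 6814 + 3081 = 9895
Net migration: 0–9 − 290 → 2781
Population now: 0–9=2781, 10–19=3738, 20–29=2025, 30–39=3836, 40+=9895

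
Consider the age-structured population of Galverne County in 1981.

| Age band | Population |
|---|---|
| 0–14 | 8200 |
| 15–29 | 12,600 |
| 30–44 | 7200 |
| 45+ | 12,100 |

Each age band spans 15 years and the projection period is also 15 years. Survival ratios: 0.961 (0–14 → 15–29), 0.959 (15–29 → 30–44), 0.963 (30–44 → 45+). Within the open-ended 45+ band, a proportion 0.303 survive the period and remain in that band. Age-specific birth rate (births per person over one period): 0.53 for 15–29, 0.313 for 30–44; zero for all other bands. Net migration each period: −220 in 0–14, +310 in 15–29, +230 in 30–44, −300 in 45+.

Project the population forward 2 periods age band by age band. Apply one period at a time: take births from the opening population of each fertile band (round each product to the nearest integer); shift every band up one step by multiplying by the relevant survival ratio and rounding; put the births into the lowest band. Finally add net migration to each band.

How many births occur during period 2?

8195

(Groups numbered youngest = 1 to oldest = 4.)
[period 1]
Births: 12600 * 0.53 = 6678  |  7200 * 0.313 = 2254 ⇒ total 8932
Group 2: 8200 * 0.961 = 7880
Group 3: 12600 * 0.959 = 12083
Group 4: 7200 * 0.963 + 12100 * 0.303 = 6934 + 3666 = 10600
Net migration: Group 1 − 220 → 8712; Group 2 + 310 → 8190; Group 3 + 230 → 12313; Group 4 − 300 → 10300
End of period: [8712, 8190, 12313, 10300]
[period 2]
Births: 8190 * 0.53 = 4341  |  12313 * 0.313 = 3854 ⇒ total 8195
Group 2: 8712 * 0.961 = 8372
Group 3: 8190 * 0.959 = 7854
Group 4: 12313 * 0.963 + 10300 * 0.303 = 11857 + 3121 = 14978
Net migration: Group 1 − 220 → 7975; Group 2 + 310 → 8682; Group 3 + 230 → 8084; Group 4 − 300 → 14678
End of period: [7975, 8682, 8084, 14678]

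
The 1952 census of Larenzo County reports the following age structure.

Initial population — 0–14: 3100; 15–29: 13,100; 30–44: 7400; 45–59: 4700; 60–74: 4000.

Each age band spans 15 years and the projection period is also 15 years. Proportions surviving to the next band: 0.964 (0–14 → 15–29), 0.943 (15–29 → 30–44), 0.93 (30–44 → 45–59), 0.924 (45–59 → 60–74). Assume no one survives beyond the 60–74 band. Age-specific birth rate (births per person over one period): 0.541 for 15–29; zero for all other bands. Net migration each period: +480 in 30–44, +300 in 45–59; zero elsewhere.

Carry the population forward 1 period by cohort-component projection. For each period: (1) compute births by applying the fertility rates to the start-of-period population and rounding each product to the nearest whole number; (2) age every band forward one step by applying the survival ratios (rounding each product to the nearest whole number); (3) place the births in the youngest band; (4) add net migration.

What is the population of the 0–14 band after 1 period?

Numbering the groups 1..5 from youngest to oldest:
Period 1.
Births: 13100 × 0.541 = 7087
Group 2: 3100 × 0.964 = 2988
Group 3: 13100 × 0.943 = 12353
Group 4: 7400 × 0.93 = 6882
Group 5: 4700 × 0.924 = 4343
Net migration: Group 3 + 480 → 12833; Group 4 + 300 → 7182
Giving 7087 / 2988 / 12833 / 7182 / 4343.

7087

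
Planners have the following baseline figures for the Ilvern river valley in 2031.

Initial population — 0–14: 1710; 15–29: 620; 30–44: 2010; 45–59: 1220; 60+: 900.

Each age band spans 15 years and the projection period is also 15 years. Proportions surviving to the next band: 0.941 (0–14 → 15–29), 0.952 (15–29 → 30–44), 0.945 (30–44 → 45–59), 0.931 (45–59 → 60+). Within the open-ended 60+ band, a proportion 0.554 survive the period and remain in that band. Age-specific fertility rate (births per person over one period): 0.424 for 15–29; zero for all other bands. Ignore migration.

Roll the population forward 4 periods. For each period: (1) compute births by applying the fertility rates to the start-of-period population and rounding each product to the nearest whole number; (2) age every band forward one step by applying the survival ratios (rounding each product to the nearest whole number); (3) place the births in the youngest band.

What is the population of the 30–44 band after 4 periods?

(Groups numbered youngest = 1 to oldest = 5.)
Period 1:
Births: 620 * 0.424 = 263
Group 2: 1710 * 0.941 = 1609
Group 3: 620 * 0.952 = 590
Group 4: 2010 * 0.945 = 1899
Group 5: 1220 * 0.931 + 900 * 0.554 = 1136 + 499 = 1635
→ [263, 1609, 590, 1899, 1635]
Period 2:
Births: 1609 * 0.424 = 682
Group 2: 263 * 0.941 = 247
Group 3: 1609 * 0.952 = 1532
Group 4: 590 * 0.945 = 558
Group 5: 1899 * 0.931 + 1635 * 0.554 = 1768 + 906 = 2674
→ [682, 247, 1532, 558, 2674]
Period 3:
Births: 247 * 0.424 = 105
Group 2: 682 * 0.941 = 642
Group 3: 247 * 0.952 = 235
Group 4: 1532 * 0.945 = 1448
Group 5: 558 * 0.931 + 2674 * 0.554 = 519 + 1481 = 2000
→ [105, 642, 235, 1448, 2000]
Period 4:
Births: 642 * 0.424 = 272
Group 2: 105 * 0.941 = 99
Group 3: 642 * 0.952 = 611
Group 4: 235 * 0.945 = 222
Group 5: 1448 * 0.931 + 2000 * 0.554 = 1348 + 1108 = 2456
→ [272, 99, 611, 222, 2456]

611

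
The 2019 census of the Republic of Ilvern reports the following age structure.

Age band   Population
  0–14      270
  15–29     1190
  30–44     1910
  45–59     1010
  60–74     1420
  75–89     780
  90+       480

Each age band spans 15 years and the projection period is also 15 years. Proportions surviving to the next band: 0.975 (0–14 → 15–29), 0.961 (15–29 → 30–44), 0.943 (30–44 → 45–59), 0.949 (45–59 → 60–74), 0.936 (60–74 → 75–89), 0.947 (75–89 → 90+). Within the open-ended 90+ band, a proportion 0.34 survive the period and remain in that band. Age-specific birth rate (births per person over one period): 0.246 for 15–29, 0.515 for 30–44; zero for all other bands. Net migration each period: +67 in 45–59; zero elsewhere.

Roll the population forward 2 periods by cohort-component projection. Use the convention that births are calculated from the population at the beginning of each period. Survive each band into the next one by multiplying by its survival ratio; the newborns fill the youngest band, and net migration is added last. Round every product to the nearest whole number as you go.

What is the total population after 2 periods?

Call the groups 1 to 7, youngest first.
Period 1:
Births: 1190 × 0.246 = 293  |  1910 × 0.515 = 984 → 1277
Group 2: 270 × 0.975 = 263
Group 3: 1190 × 0.961 = 1144
Group 4: 1910 × 0.943 = 1801
Group 5: 1010 × 0.949 = 958
Group 6: 1420 × 0.936 = 1329
Group 7: 780 × 0.947 + 480 × 0.34 = 739 + 163 = 902
Net migration: Group 4 + 67 → 1868
Giving 1277 / 263 / 1144 / 1868 / 958 / 1329 / 902.
Period 2:
Births: 263 × 0.246 = 65  |  1144 × 0.515 = 589 → 654
Group 2: 1277 × 0.975 = 1245
Group 3: 263 × 0.961 = 253
Group 4: 1144 × 0.943 = 1079
Group 5: 1868 × 0.949 = 1773
Group 6: 958 × 0.936 = 897
Group 7: 1329 × 0.947 + 902 × 0.34 = 1259 + 307 = 1566
Net migration: Group 4 + 67 → 1146
Giving 654 / 1245 / 253 / 1146 / 1773 / 897 / 1566.
Total after period 2: 654 + 1245 + 253 + 1146 + 1773 + 897 + 1566 = 7534

7534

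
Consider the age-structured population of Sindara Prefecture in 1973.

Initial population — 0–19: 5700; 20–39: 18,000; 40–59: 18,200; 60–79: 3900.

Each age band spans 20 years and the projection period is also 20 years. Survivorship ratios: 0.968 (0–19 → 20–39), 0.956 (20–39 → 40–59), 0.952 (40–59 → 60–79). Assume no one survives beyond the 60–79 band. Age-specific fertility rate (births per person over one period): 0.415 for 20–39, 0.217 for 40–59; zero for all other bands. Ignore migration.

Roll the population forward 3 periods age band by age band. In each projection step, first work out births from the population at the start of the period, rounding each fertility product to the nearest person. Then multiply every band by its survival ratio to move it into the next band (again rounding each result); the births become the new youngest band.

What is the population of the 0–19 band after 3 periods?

5732

Period 1.
Births: 18000 * 0.415 = 7470  |  18200 * 0.217 = 3949 ⇒ total 11419
20–39: 5700 * 0.968 = 5518
40–59: 18000 * 0.956 = 17208
60–79: 18200 * 0.952 = 17326
Giving 11419 / 5518 / 17208 / 17326.
Period 2.
Births: 5518 * 0.415 = 2290  |  17208 * 0.217 = 3734 ⇒ total 6024
20–39: 11419 * 0.968 = 11054
40–59: 5518 * 0.956 = 5275
60–79: 17208 * 0.952 = 16382
Giving 6024 / 11054 / 5275 / 16382.
Period 3.
Births: 11054 * 0.415 = 4587  |  5275 * 0.217 = 1145 ⇒ total 5732
20–39: 6024 * 0.968 = 5831
40–59: 11054 * 0.956 = 10568
60–79: 5275 * 0.952 = 5022
Giving 5732 / 5831 / 10568 / 5022.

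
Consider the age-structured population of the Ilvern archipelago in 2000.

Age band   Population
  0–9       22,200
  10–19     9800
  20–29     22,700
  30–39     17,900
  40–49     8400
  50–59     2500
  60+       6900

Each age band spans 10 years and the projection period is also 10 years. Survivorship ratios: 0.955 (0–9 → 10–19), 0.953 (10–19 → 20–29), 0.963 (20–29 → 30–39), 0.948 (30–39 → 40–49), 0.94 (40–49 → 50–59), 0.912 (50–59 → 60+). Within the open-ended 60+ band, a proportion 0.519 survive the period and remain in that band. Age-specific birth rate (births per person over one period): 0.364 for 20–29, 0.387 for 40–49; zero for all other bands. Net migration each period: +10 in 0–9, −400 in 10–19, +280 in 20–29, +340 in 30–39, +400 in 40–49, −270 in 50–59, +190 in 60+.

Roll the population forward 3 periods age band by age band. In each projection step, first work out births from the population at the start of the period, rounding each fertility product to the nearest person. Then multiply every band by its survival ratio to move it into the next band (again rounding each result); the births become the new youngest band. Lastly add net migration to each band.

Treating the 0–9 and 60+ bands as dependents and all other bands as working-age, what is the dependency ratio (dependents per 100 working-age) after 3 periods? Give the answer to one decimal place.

52.0

Let group 1 be 0–9 through group 7 = 60+.
— Period 1 —
Births: 22700 × 0.364 = 8263 ; 8400 × 0.387 = 3251 ⇒ total 11514
Group 2: 22200 × 0.955 = 21201
Group 3: 9800 × 0.953 = 9339
Group 4: 22700 × 0.963 = 21860
Group 5: 17900 × 0.948 = 16969
Group 6: 8400 × 0.94 = 7896
Group 7: 2500 × 0.912 + 6900 × 0.519 = 2280 + 3581 = 5861
Net migration: Group 1 + 10 → 11524; Group 2 − 400 → 20801; Group 3 + 280 → 9619; Group 4 + 340 → 22200; Group 5 + 400 → 17369; Group 6 − 270 → 7626; Group 7 + 190 → 6051
End of period: [11524, 20801, 9619, 22200, 17369, 7626, 6051]
— Period 2 —
Births: 9619 × 0.364 = 3501 ; 17369 × 0.387 = 6722 ⇒ total 10223
Group 2: 11524 × 0.955 = 11005
Group 3: 20801 × 0.953 = 19823
Group 4: 9619 × 0.963 = 9263
Group 5: 22200 × 0.948 = 21046
Group 6: 17369 × 0.94 = 16327
Group 7: 7626 × 0.912 + 6051 × 0.519 = 6955 + 3140 = 10095
Net migration: Group 1 + 10 → 10233; Group 2 − 400 → 10605; Group 3 + 280 → 20103; Group 4 + 340 → 9603; Group 5 + 400 → 21446; Group 6 − 270 → 16057; Group 7 + 190 → 10285
End of period: [10233, 10605, 20103, 9603, 21446, 16057, 10285]
— Period 3 —
Births: 20103 × 0.364 = 7317 ; 21446 × 0.387 = 8300 ⇒ total 15617
Group 2: 10233 × 0.955 = 9773
Group 3: 10605 × 0.953 = 10107
Group 4: 20103 × 0.963 = 19359
Group 5: 9603 × 0.948 = 9104
Group 6: 21446 × 0.94 = 20159
Group 7: 16057 × 0.912 + 10285 × 0.519 = 14644 + 5338 = 19982
Net migration: Group 1 + 10 → 15627; Group 2 − 400 → 9373; Group 3 + 280 → 10387; Group 4 + 340 → 19699; Group 5 + 400 → 9504; Group 6 − 270 → 19889; Group 7 + 190 → 20172
End of period: [15627, 9373, 10387, 19699, 9504, 19889, 20172]
Dependents (band 0–9 + band 60+) = 15627 + 20172 = 35799; working-age = 68852; ratio = 35799/68852 × 100 = 52.0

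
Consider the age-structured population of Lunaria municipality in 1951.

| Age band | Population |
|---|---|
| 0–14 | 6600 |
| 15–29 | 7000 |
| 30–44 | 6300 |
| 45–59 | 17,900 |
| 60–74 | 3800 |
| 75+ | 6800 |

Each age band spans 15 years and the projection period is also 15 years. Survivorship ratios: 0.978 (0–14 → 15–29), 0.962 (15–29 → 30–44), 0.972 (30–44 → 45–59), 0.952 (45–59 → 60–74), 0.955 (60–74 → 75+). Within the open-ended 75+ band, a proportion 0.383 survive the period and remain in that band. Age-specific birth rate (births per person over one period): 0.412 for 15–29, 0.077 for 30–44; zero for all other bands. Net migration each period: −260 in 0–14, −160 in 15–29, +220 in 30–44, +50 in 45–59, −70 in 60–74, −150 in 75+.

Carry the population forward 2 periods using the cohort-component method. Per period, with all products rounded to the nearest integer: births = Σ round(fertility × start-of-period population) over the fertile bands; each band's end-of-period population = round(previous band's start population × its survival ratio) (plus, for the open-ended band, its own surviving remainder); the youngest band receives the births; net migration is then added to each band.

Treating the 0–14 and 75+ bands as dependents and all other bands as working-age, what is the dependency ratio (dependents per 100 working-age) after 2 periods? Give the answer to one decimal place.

97.6

After projecting period 1:
Births: 7000 * 0.412 = 2884  |  6300 * 0.077 = 485 — total 3369
15–29: 6600 * 0.978 = 6455
30–44: 7000 * 0.962 = 6734
45–59: 6300 * 0.972 = 6124
60–74: 17900 * 0.952 = 17041
75+: 3800 * 0.955 + 6800 * 0.383 = 3629 + 2604 = 6233
Net migration: 0–14 − 260 → 3109; 15–29 − 160 → 6295; 30–44 + 220 → 6954; 45–59 + 50 → 6174; 60–74 − 70 → 16971; 75+ − 150 → 6083
→ [3109, 6295, 6954, 6174, 16971, 6083]
After projecting period 2:
Births: 6295 * 0.412 = 2594  |  6954 * 0.077 = 535 — total 3129
15–29: 3109 * 0.978 = 3041
30–44: 6295 * 0.962 = 6056
45–59: 6954 * 0.972 = 6759
60–74: 6174 * 0.952 = 5878
75+: 16971 * 0.955 + 6083 * 0.383 = 16207 + 2330 = 18537
Net migration: 0–14 − 260 → 2869; 15–29 − 160 → 2881; 30–44 + 220 → 6276; 45–59 + 50 → 6809; 60–74 − 70 → 5808; 75+ − 150 → 18387
→ [2869, 2881, 6276, 6809, 5808, 18387]
Dependents (band 0–14 + band 75+) = 2869 + 18387 = 21256; working-age = 21774; ratio = 21256/21774 × 100 = 97.6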